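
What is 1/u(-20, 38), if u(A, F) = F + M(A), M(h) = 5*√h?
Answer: 19/972 - 5*I*√5/972 ≈ 0.019547 - 0.011502*I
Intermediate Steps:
u(A, F) = F + 5*√A
1/u(-20, 38) = 1/(38 + 5*√(-20)) = 1/(38 + 5*(2*I*√5)) = 1/(38 + 10*I*√5)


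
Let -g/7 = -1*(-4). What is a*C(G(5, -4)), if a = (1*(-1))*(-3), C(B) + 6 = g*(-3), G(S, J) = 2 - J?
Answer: 234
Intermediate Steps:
g = -28 (g = -(-7)*(-4) = -7*4 = -28)
C(B) = 78 (C(B) = -6 - 28*(-3) = -6 + 84 = 78)
a = 3 (a = -1*(-3) = 3)
a*C(G(5, -4)) = 3*78 = 234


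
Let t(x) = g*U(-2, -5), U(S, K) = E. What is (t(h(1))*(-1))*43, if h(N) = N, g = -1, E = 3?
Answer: 129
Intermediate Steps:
U(S, K) = 3
t(x) = -3 (t(x) = -1*3 = -3)
(t(h(1))*(-1))*43 = -3*(-1)*43 = 3*43 = 129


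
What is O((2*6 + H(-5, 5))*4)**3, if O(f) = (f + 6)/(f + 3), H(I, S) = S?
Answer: 405224/357911 ≈ 1.1322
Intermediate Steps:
O(f) = (6 + f)/(3 + f)
O((2*6 + H(-5, 5))*4)**3 = ((6 + (2*6 + 5)*4)/(3 + (2*6 + 5)*4))**3 = ((6 + (12 + 5)*4)/(3 + (12 + 5)*4))**3 = ((6 + 17*4)/(3 + 17*4))**3 = ((6 + 68)/(3 + 68))**3 = (74/71)**3 = 405224/357911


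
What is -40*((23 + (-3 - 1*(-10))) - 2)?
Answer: -1120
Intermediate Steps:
-40*((23 + (-3 - 1*(-10))) - 2) = -40*((23 + (-3 + 10)) - 2) = -40*((23 + 7) - 2) = -40*(30 - 2) = -40*28 = -1*1120 = -1120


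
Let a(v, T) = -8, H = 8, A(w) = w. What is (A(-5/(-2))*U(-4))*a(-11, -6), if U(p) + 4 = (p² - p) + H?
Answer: -480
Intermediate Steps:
U(p) = 4 + p² - p (U(p) = -4 + ((p² - p) + 8) = -4 + (8 + p² - p) = 4 + p² - p)
(A(-5/(-2))*U(-4))*a(-11, -6) = ((-5/(-2))*(4 + (-4)² - 1*(-4)))*(-8) = ((-5*(-½))*(4 + 16 + 4))*(-8) = ((5/2)*24)*(-8) = 60*(-8) = -480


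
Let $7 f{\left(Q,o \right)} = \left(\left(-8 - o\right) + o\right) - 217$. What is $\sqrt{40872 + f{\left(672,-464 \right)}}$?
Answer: $\frac{\sqrt{2001153}}{7} \approx 202.09$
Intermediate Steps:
$f{\left(Q,o \right)} = - \frac{225}{7}$ ($f{\left(Q,o \right)} = \frac{\left(\left(-8 - o\right) + o\right) - 217}{7} = \frac{-8 - 217}{7} = \frac{1}{7} \left(-225\right) = - \frac{225}{7}$)
$\sqrt{40872 + f{\left(672,-464 \right)}} = \sqrt{40872 - \frac{225}{7}} = \sqrt{\frac{285879}{7}} = \frac{\sqrt{2001153}}{7}$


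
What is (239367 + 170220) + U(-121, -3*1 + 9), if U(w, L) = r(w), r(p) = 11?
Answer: 409598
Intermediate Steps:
U(w, L) = 11
(239367 + 170220) + U(-121, -3*1 + 9) = (239367 + 170220) + 11 = 409587 + 11 = 409598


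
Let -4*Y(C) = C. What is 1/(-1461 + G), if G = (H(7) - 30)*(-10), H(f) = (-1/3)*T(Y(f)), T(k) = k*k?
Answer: -24/27619 ≈ -0.00086897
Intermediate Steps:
Y(C) = -C/4
T(k) = k**2
H(f) = -f**2/48 (H(f) = (-1/3)*(-f/4)**2 = (-1*1/3)*(f**2/16) = -f**2/48)
G = 7445/24 (G = (-1/48*7**2 - 30)*(-10) = (-1/48*49 - 30)*(-10) = (-49/48 - 30)*(-10) = -1489/48*(-10) = 7445/24 ≈ 310.21)
1/(-1461 + G) = 1/(-1461 + 7445/24) = 1/(-27619/24) = -24/27619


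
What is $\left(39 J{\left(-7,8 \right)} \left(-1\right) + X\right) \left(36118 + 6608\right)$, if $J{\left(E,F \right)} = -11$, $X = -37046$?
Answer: $-1564497942$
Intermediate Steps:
$\left(39 J{\left(-7,8 \right)} \left(-1\right) + X\right) \left(36118 + 6608\right) = \left(39 \left(\left(-11\right) \left(-1\right)\right) - 37046\right) \left(36118 + 6608\right) = \left(39 \cdot 11 - 37046\right) 42726 = \left(429 - 37046\right) 42726 = \left(-36617\right) 42726 = -1564497942$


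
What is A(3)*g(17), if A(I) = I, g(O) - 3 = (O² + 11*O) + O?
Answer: 1488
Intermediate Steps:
g(O) = 3 + O² + 12*O (g(O) = 3 + ((O² + 11*O) + O) = 3 + (O² + 12*O) = 3 + O² + 12*O)
A(3)*g(17) = 3*(3 + 17² + 12*17) = 3*(3 + 289 + 204) = 3*496 = 1488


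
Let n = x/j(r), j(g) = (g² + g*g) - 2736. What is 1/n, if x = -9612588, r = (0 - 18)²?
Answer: -17268/801049 ≈ -0.021557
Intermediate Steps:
r = 324 (r = (-18)² = 324)
j(g) = -2736 + 2*g² (j(g) = (g² + g²) - 2736 = 2*g² - 2736 = -2736 + 2*g²)
n = -801049/17268 (n = -9612588/(-2736 + 2*324²) = -9612588/(-2736 + 2*104976) = -9612588/(-2736 + 209952) = -9612588/207216 = -9612588*1/207216 = -801049/17268 ≈ -46.389)
1/n = 1/(-801049/17268) = -17268/801049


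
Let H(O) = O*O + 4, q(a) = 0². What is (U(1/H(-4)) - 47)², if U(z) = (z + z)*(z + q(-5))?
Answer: 88341201/40000 ≈ 2208.5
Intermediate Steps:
q(a) = 0
H(O) = 4 + O² (H(O) = O² + 4 = 4 + O²)
U(z) = 2*z² (U(z) = (z + z)*(z + 0) = (2*z)*z = 2*z²)
(U(1/H(-4)) - 47)² = (2*(1/(4 + (-4)²))² - 47)² = (2*(1/(4 + 16))² - 47)² = (2*(1/20)² - 47)² = (2*(1/400) - 47)² = (1/200 - 47)² = (-9399/200)² = 88341201/40000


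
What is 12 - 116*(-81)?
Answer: 9408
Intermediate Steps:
12 - 116*(-81) = 12 + 9396 = 9408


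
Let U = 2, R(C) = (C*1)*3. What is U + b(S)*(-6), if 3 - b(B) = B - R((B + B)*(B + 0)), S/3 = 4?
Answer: -5128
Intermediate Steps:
R(C) = 3*C (R(C) = C*3 = 3*C)
S = 12 (S = 3*4 = 12)
b(B) = 3 - B + 6*B² (b(B) = 3 - (B - 3*(B + B)*(B + 0)) = 3 - (B - 3*(2*B)*B) = 3 - (B - 3*2*B²) = 3 - (B - 6*B²) = 3 + (-B + 6*B²) = 3 - B + 6*B²)
U + b(S)*(-6) = 2 + (3 - 1*12 + 6*12²)*(-6) = 2 + (3 - 12 + 6*144)*(-6) = 2 + (3 - 12 + 864)*(-6) = 2 + 855*(-6) = 2 - 5130 = -5128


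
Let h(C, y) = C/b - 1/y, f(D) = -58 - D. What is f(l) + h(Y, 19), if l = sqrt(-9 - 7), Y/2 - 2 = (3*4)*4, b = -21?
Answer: -25063/399 - 4*I ≈ -62.815 - 4.0*I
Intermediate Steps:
Y = 100 (Y = 4 + 2*((3*4)*4) = 4 + 2*(12*4) = 4 + 2*48 = 4 + 96 = 100)
l = 4*I (l = sqrt(-16) = 4*I ≈ 4.0*I)
h(C, y) = -1/y - C/21 (h(C, y) = C/(-21) - 1/y = C*(-1/21) - 1/y = -C/21 - 1/y = -1/y - C/21)
f(l) + h(Y, 19) = (-58 - 4*I) + (-1/19 - 1/21*100) = (-58 - 4*I) + (-1*1/19 - 100/21) = (-58 - 4*I) + (-1/19 - 100/21) = (-58 - 4*I) - 1921/399 = -25063/399 - 4*I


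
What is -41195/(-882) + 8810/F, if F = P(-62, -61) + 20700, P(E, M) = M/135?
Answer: 16595131615/352099314 ≈ 47.132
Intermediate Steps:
P(E, M) = M/135 (P(E, M) = M*(1/135) = M/135)
F = 2794439/135 (F = (1/135)*(-61) + 20700 = -61/135 + 20700 = 2794439/135 ≈ 20700.)
-41195/(-882) + 8810/F = -41195/(-882) + 8810/(2794439/135) = -41195*(-1/882) + 8810*(135/2794439) = 5885/126 + 1189350/2794439 = 16595131615/352099314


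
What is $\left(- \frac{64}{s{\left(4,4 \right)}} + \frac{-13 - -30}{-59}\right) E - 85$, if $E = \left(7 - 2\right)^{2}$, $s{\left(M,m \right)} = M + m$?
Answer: $- \frac{17240}{59} \approx -292.2$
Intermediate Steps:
$E = 25$ ($E = 5^{2} = 25$)
$\left(- \frac{64}{s{\left(4,4 \right)}} + \frac{-13 - -30}{-59}\right) E - 85 = \left(- \frac{64}{4 + 4} + \frac{-13 - -30}{-59}\right) 25 - 85 = \left(- \frac{64}{8} + \left(-13 + 30\right) \left(- \frac{1}{59}\right)\right) 25 - 85 = \left(\left(-64\right) \frac{1}{8} + 17 \left(- \frac{1}{59}\right)\right) 25 - 85 = \left(-8 - \frac{17}{59}\right) 25 - 85 = \left(- \frac{489}{59}\right) 25 - 85 = - \frac{12225}{59} - 85 = - \frac{17240}{59}$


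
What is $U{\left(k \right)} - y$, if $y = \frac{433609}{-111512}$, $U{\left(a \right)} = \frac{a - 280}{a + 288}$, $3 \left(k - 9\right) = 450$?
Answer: $\frac{180330271}{49845864} \approx 3.6178$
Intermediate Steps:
$k = 159$ ($k = 9 + \frac{1}{3} \cdot 450 = 9 + 150 = 159$)
$U{\left(a \right)} = \frac{-280 + a}{288 + a}$
$y = - \frac{433609}{111512}$ ($y = 433609 \left(- \frac{1}{111512}\right) = - \frac{433609}{111512} \approx -3.8885$)
$U{\left(k \right)} - y = \frac{-280 + 159}{288 + 159} - - \frac{433609}{111512} = \frac{1}{447} \left(-121\right) + \frac{433609}{111512} = - \frac{121}{447} + \frac{433609}{111512} = \frac{180330271}{49845864}$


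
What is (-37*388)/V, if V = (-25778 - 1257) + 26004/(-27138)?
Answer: 64932188/122283639 ≈ 0.53100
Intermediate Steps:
V = -122283639/4523 (V = -27035 + 26004*(-1/27138) = -27035 - 4334/4523 = -122283639/4523 ≈ -27036.)
(-37*388)/V = (-37*388)/(-122283639/4523) = -14356*(-4523/122283639) = 64932188/122283639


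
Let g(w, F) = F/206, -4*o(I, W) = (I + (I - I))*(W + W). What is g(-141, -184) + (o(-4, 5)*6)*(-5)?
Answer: -30992/103 ≈ -300.89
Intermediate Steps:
o(I, W) = -I*W/2 (o(I, W) = -(I + (I - I))*(W + W)/4 = -(I + 0)*2*W/4 = -I*2*W/4 = -I*W/2)
g(w, F) = F/206 (g(w, F) = F*(1/206) = F/206)
g(-141, -184) + (o(-4, 5)*6)*(-5) = (1/206)*(-184) + (-½*(-4)*5*6)*(-5) = -92/103 + (10*6)*(-5) = -92/103 + 60*(-5) = -92/103 - 300 = -30992/103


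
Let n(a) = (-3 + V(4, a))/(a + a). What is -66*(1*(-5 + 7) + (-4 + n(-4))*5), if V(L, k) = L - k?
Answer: 5577/4 ≈ 1394.3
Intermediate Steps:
n(a) = (1 - a)/(2*a) (n(a) = (-3 + (4 - a))/(a + a) = (1 - a)/((2*a)) = (1 - a)*(1/(2*a)) = (1 - a)/(2*a))
-66*(1*(-5 + 7) + (-4 + n(-4))*5) = -66*(1*(-5 + 7) + (-4 + (1/2)*(1 - 1*(-4))/(-4))*5) = -66*(1*2 + (-4 + (1/2)*(-1/4)*(1 + 4))*5) = -66*(2 + (-4 + (1/2)*(-1/4)*5)*5) = -66*(2 + (-4 - 5/8)*5) = -66*(2 - 37/8*5) = -66*(2 - 185/8) = -66*(-169/8) = 5577/4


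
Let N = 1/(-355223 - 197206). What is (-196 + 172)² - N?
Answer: 318199105/552429 ≈ 576.00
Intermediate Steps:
N = -1/552429 (N = 1/(-552429) = -1/552429 ≈ -1.8102e-6)
(-196 + 172)² - N = (-196 + 172)² - 1*(-1/552429) = (-24)² + 1/552429 = 576 + 1/552429 = 318199105/552429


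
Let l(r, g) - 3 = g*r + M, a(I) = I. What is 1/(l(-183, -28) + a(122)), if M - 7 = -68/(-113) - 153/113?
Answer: 113/593843 ≈ 0.00019029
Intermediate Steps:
M = 706/113 (M = 7 + (-68/(-113) - 153/113) = 7 + (-68*(-1/113) - 153*1/113) = 7 + (68/113 - 153/113) = 7 - 85/113 = 706/113 ≈ 6.2478)
l(r, g) = 1045/113 + g*r (l(r, g) = 3 + (g*r + 706/113) = 3 + (706/113 + g*r) = 1045/113 + g*r)
1/(l(-183, -28) + a(122)) = 1/((1045/113 - 28*(-183)) + 122) = 1/((1045/113 + 5124) + 122) = 1/(580057/113 + 122) = 1/(593843/113) = 113/593843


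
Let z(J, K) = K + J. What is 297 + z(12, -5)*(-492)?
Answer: -3147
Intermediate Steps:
z(J, K) = J + K
297 + z(12, -5)*(-492) = 297 + (12 - 5)*(-492) = 297 + 7*(-492) = 297 - 3444 = -3147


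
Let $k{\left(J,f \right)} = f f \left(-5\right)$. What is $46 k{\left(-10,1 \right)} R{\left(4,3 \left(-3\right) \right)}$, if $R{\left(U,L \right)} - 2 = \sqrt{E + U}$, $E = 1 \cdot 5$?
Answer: $-1150$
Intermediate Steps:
$E = 5$
$k{\left(J,f \right)} = - 5 f^{2}$ ($k{\left(J,f \right)} = f^{2} \left(-5\right) = - 5 f^{2}$)
$R{\left(U,L \right)} = 2 + \sqrt{5 + U}$
$46 k{\left(-10,1 \right)} R{\left(4,3 \left(-3\right) \right)} = 46 \left(- 5 \cdot 1^{2}\right) \left(2 + \sqrt{5 + 4}\right) = 46 \left(\left(-5\right) 1\right) \left(2 + \sqrt{9}\right) = 46 \left(-5\right) \left(2 + 3\right) = \left(-230\right) 5 = -1150$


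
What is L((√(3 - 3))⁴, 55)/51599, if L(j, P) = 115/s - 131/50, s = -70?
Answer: -746/9029825 ≈ -8.2615e-5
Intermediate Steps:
L(j, P) = -746/175 (L(j, P) = 115/(-70) - 131/50 = 115*(-1/70) - 131*1/50 = -23/14 - 131/50 = -746/175)
L((√(3 - 3))⁴, 55)/51599 = -746/175/51599 = -746/175*1/51599 = -746/9029825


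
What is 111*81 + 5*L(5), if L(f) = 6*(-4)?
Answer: 8871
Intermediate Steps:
L(f) = -24
111*81 + 5*L(5) = 111*81 + 5*(-24) = 8991 - 120 = 8871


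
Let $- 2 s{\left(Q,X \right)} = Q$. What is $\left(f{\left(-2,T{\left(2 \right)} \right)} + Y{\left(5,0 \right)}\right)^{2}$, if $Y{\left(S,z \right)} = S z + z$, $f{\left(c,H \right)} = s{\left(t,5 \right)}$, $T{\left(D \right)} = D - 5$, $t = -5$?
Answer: $\frac{25}{4} \approx 6.25$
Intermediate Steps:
$s{\left(Q,X \right)} = - \frac{Q}{2}$
$T{\left(D \right)} = -5 + D$
$f{\left(c,H \right)} = \frac{5}{2}$ ($f{\left(c,H \right)} = \left(- \frac{1}{2}\right) \left(-5\right) = \frac{5}{2}$)
$Y{\left(S,z \right)} = z + S z$
$\left(f{\left(-2,T{\left(2 \right)} \right)} + Y{\left(5,0 \right)}\right)^{2} = \left(\frac{5}{2} + 0 \left(1 + 5\right)\right)^{2} = \left(\frac{5}{2} + 0 \cdot 6\right)^{2} = \left(\frac{5}{2} + 0\right)^{2} = \left(\frac{5}{2}\right)^{2} = \frac{25}{4}$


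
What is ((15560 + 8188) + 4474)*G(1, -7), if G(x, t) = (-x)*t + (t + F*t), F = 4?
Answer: -790216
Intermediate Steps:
G(x, t) = 5*t - t*x (G(x, t) = (-x)*t + (t + 4*t) = -t*x + 5*t = 5*t - t*x)
((15560 + 8188) + 4474)*G(1, -7) = ((15560 + 8188) + 4474)*(-7*(5 - 1*1)) = (23748 + 4474)*(-7*(5 - 1)) = 28222*(-7*4) = 28222*(-28) = -790216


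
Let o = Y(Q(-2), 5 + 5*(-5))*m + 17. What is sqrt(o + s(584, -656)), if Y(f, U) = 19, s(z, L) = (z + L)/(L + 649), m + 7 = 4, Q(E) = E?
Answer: 4*I*sqrt(91)/7 ≈ 5.4511*I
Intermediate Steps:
m = -3 (m = -7 + 4 = -3)
s(z, L) = (L + z)/(649 + L)
o = -40 (o = 19*(-3) + 17 = -57 + 17 = -40)
sqrt(o + s(584, -656)) = sqrt(-40 + (-656 + 584)/(649 - 656)) = sqrt(-40 - 72/(-7)) = sqrt(-40 - 1/7*(-72)) = sqrt(-40 + 72/7) = sqrt(-208/7) = 4*I*sqrt(91)/7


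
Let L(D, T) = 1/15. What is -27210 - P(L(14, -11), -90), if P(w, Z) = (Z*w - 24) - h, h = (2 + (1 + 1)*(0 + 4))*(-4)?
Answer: -27220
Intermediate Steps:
L(D, T) = 1/15
h = -40 (h = (2 + 2*4)*(-4) = (2 + 8)*(-4) = 10*(-4) = -40)
P(w, Z) = 16 + Z*w (P(w, Z) = (Z*w - 24) - 1*(-40) = (-24 + Z*w) + 40 = 16 + Z*w)
-27210 - P(L(14, -11), -90) = -27210 - (16 - 90*1/15) = -27210 - (16 - 6) = -27210 - 1*10 = -27210 - 10 = -27220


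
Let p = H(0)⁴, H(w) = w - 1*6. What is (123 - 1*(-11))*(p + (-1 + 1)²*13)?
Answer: 173664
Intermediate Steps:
H(w) = -6 + w (H(w) = w - 6 = -6 + w)
p = 1296 (p = (-6 + 0)⁴ = (-6)⁴ = 1296)
(123 - 1*(-11))*(p + (-1 + 1)²*13) = (123 - 1*(-11))*(1296 + (-1 + 1)²*13) = (123 + 11)*(1296 + 0²*13) = 134*(1296 + 0*13) = 134*(1296 + 0) = 134*1296 = 173664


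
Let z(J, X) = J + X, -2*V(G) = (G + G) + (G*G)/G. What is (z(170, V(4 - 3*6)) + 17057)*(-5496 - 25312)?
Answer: -531376384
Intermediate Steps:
V(G) = -3*G/2 (V(G) = -((G + G) + (G*G)/G)/2 = -(2*G + G²/G)/2 = -(2*G + G)/2 = -3*G/2)
(z(170, V(4 - 3*6)) + 17057)*(-5496 - 25312) = ((170 - 3*(4 - 3*6)/2) + 17057)*(-5496 - 25312) = ((170 - 3*(4 - 18)/2) + 17057)*(-30808) = ((170 - 3/2*(-14)) + 17057)*(-30808) = ((170 + 21) + 17057)*(-30808) = (191 + 17057)*(-30808) = 17248*(-30808) = -531376384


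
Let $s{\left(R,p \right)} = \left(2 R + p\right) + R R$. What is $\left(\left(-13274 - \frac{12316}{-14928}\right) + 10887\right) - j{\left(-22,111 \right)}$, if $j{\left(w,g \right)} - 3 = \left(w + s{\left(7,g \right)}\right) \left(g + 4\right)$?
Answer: $- \frac{74151761}{3732} \approx -19869.0$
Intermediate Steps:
$s{\left(R,p \right)} = p + R^{2} + 2 R$ ($s{\left(R,p \right)} = \left(p + 2 R\right) + R^{2} = p + R^{2} + 2 R$)
$j{\left(w,g \right)} = 3 + \left(4 + g\right) \left(63 + g + w\right)$ ($j{\left(w,g \right)} = 3 + \left(w + \left(g + 7^{2} + 2 \cdot 7\right)\right) \left(g + 4\right) = 3 + \left(w + \left(g + 49 + 14\right)\right) \left(4 + g\right) = 3 + \left(w + \left(63 + g\right)\right) \left(4 + g\right) = 3 + \left(63 + g + w\right) \left(4 + g\right) = 3 + \left(4 + g\right) \left(63 + g + w\right)$)
$\left(\left(-13274 - \frac{12316}{-14928}\right) + 10887\right) - j{\left(-22,111 \right)} = \left(\left(-13274 - \frac{12316}{-14928}\right) + 10887\right) - \left(255 + 111^{2} + 4 \left(-22\right) + 67 \cdot 111 + 111 \left(-22\right)\right) = \left(\left(-13274 - - \frac{3079}{3732}\right) + 10887\right) - \left(255 + 12321 - 88 + 7437 - 2442\right) = \left(\left(-13274 + \frac{3079}{3732}\right) + 10887\right) - 17483 = \left(- \frac{49535489}{3732} + 10887\right) - 17483 = - \frac{8905205}{3732} - 17483 = - \frac{74151761}{3732}$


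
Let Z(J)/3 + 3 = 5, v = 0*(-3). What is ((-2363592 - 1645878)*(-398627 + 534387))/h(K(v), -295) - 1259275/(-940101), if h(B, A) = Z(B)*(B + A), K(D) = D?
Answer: 17057369582909465/55465959 ≈ 3.0753e+8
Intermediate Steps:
v = 0
Z(J) = 6 (Z(J) = -9 + 3*5 = -9 + 15 = 6)
h(B, A) = 6*A + 6*B (h(B, A) = 6*(B + A) = 6*(A + B) = 6*A + 6*B)
((-2363592 - 1645878)*(-398627 + 534387))/h(K(v), -295) - 1259275/(-940101) = ((-2363592 - 1645878)*(-398627 + 534387))/(6*(-295) + 6*0) - 1259275/(-940101) = (-4009470*135760)/(-1770 + 0) - 1259275*(-1/940101) = -544325647200/(-1770) + 1259275/940101 = -544325647200*(-1/1770) + 1259275/940101 = 18144188240/59 + 1259275/940101 = 17057369582909465/55465959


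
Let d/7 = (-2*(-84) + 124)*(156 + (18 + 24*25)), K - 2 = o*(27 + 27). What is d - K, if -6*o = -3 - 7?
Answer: 1581964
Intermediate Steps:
o = 5/3 (o = -(-3 - 7)/6 = -⅙*(-10) = 5/3 ≈ 1.6667)
K = 92 (K = 2 + 5*(27 + 27)/3 = 2 + (5/3)*54 = 2 + 90 = 92)
d = 1582056 (d = 7*((-2*(-84) + 124)*(156 + (18 + 24*25))) = 7*((168 + 124)*(156 + (18 + 600))) = 7*(292*(156 + 618)) = 7*(292*774) = 7*226008 = 1582056)
d - K = 1582056 - 1*92 = 1582056 - 92 = 1581964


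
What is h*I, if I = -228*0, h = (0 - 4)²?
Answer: 0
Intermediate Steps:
h = 16 (h = (-4)² = 16)
I = 0
h*I = 16*0 = 0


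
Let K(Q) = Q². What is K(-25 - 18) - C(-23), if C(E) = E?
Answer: 1872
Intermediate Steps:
K(-25 - 18) - C(-23) = (-25 - 18)² - 1*(-23) = (-43)² + 23 = 1849 + 23 = 1872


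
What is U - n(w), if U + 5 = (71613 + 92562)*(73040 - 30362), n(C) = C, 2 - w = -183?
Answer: 7006660460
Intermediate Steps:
w = 185 (w = 2 - 1*(-183) = 2 + 183 = 185)
U = 7006660645 (U = -5 + (71613 + 92562)*(73040 - 30362) = -5 + 164175*42678 = -5 + 7006660650 = 7006660645)
U - n(w) = 7006660645 - 1*185 = 7006660645 - 185 = 7006660460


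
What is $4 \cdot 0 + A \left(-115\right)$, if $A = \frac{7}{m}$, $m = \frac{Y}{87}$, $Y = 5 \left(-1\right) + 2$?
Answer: $23345$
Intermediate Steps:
$Y = -3$ ($Y = -5 + 2 = -3$)
$m = - \frac{1}{29}$ ($m = - \frac{3}{87} = \left(-3\right) \frac{1}{87} = - \frac{1}{29} \approx -0.034483$)
$A = -203$ ($A = \frac{7}{- \frac{1}{29}} = 7 \left(-29\right) = -203$)
$4 \cdot 0 + A \left(-115\right) = 4 \cdot 0 - -23345 = 0 + 23345 = 23345$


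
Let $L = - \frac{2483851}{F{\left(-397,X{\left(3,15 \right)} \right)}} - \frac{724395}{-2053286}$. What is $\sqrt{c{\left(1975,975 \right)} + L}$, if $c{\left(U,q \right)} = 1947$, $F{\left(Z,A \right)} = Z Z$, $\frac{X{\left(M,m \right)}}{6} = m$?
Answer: $\frac{\sqrt{1283499129026826837842}}{815154542} \approx 43.95$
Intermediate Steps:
$X{\left(M,m \right)} = 6 m$
$F{\left(Z,A \right)} = Z^{2}$
$L = - \frac{4985885312831}{323616353174}$ ($L = - \frac{2483851}{\left(-397\right)^{2}} - \frac{724395}{-2053286} = - \frac{2483851}{157609} - - \frac{724395}{2053286} = \left(-2483851\right) \frac{1}{157609} + \frac{724395}{2053286} = - \frac{2483851}{157609} + \frac{724395}{2053286} = - \frac{4985885312831}{323616353174} \approx -15.407$)
$\sqrt{c{\left(1975,975 \right)} + L} = \sqrt{1947 - \frac{4985885312831}{323616353174}} = \sqrt{\frac{625095154316947}{323616353174}} = \frac{\sqrt{1283499129026826837842}}{815154542}$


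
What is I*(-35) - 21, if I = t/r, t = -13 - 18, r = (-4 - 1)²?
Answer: 112/5 ≈ 22.400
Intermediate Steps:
r = 25 (r = (-5)² = 25)
t = -31
I = -31/25 ≈ -1.2400
I*(-35) - 21 = -31/25*(-35) - 21 = 217/5 - 21 = 112/5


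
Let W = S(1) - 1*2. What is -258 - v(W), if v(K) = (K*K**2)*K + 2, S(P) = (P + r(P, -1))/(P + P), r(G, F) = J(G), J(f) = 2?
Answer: -4161/16 ≈ -260.06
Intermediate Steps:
r(G, F) = 2
S(P) = (2 + P)/(2*P) (S(P) = (P + 2)/(P + P) = (2 + P)/((2*P)) = (2 + P)*(1/(2*P)) = (2 + P)/(2*P))
W = -1/2 (W = (1/2)*(2 + 1)/1 - 1*2 = (1/2)*1*3 - 2 = 3/2 - 2 = -1/2 ≈ -0.50000)
v(K) = 2 + K**4 (v(K) = K**3*K + 2 = K**4 + 2 = 2 + K**4)
-258 - v(W) = -258 - (2 + (-1/2)**4) = -258 - (2 + 1/16) = -258 - 1*33/16 = -258 - 33/16 = -4161/16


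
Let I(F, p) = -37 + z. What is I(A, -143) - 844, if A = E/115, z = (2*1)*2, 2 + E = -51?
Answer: -877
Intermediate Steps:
E = -53 (E = -2 - 51 = -53)
z = 4 (z = 2*2 = 4)
A = -53/115 ≈ -0.46087
I(F, p) = -33 (I(F, p) = -37 + 4 = -33)
I(A, -143) - 844 = -33 - 844 = -877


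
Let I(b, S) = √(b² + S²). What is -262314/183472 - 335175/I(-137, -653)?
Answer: -131157/91736 - 8175*√445178/10858 ≈ -503.78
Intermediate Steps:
I(b, S) = √(S² + b²)
-262314/183472 - 335175/I(-137, -653) = -262314/183472 - 335175/√((-653)² + (-137)²) = -262314*1/183472 - 335175/√(426409 + 18769) = -131157/91736 - 335175*√445178/445178 = -131157/91736 - 8175*√445178/10858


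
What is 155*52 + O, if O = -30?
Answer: 8030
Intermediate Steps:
155*52 + O = 155*52 - 30 = 8060 - 30 = 8030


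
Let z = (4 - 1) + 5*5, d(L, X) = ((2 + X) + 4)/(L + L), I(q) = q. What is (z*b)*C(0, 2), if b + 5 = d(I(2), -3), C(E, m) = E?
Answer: 0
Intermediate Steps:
d(L, X) = (6 + X)/(2*L) (d(L, X) = (6 + X)/((2*L)) = (6 + X)*(1/(2*L)) = (6 + X)/(2*L))
b = -17/4 (b = -5 + (½)*(6 - 3)/2 = -5 + (½)*(½)*3 = -5 + ¾ = -17/4 ≈ -4.2500)
z = 28 (z = 3 + 25 = 28)
(z*b)*C(0, 2) = (28*(-17/4))*0 = -119*0 = 0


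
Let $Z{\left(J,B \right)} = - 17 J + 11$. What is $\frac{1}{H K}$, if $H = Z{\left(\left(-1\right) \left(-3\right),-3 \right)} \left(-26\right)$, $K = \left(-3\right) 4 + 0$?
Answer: $- \frac{1}{12480} \approx -8.0128 \cdot 10^{-5}$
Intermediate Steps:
$Z{\left(J,B \right)} = 11 - 17 J$
$K = -12$ ($K = -12 + 0 = -12$)
$H = 1040$ ($H = \left(11 - 17 \left(\left(-1\right) \left(-3\right)\right)\right) \left(-26\right) = \left(11 - 51\right) \left(-26\right) = \left(-40\right) \left(-26\right) = 1040$)
$\frac{1}{H K} = \frac{1}{1040 \left(-12\right)} = \frac{1}{-12480} = - \frac{1}{12480}$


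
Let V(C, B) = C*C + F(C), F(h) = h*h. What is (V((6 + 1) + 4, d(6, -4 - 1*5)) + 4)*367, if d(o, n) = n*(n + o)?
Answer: 90282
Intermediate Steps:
F(h) = h²
V(C, B) = 2*C² (V(C, B) = C*C + C² = C² + C² = 2*C²)
(V((6 + 1) + 4, d(6, -4 - 1*5)) + 4)*367 = (2*((6 + 1) + 4)² + 4)*367 = (2*(7 + 4)² + 4)*367 = (2*11² + 4)*367 = (2*121 + 4)*367 = (242 + 4)*367 = 246*367 = 90282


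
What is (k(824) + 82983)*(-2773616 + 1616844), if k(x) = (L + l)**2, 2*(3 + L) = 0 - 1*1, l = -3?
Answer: -96041284493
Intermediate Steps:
L = -7/2 (L = -3 + (0 - 1*1)/2 = -3 + (0 - 1)/2 = -3 + (1/2)*(-1) = -3 - 1/2 = -7/2 ≈ -3.5000)
k(x) = 169/4 (k(x) = (-7/2 - 3)**2 = (-13/2)**2 = 169/4)
(k(824) + 82983)*(-2773616 + 1616844) = (169/4 + 82983)*(-2773616 + 1616844) = (332101/4)*(-1156772) = -96041284493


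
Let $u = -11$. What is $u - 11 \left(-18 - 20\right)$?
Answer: $407$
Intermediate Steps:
$u - 11 \left(-18 - 20\right) = -11 - 11 \left(-18 - 20\right) = -11 - -418 = -11 + 418 = 407$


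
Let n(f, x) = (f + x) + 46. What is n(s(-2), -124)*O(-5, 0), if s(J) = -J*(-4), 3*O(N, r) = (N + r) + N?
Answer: 860/3 ≈ 286.67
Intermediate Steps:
O(N, r) = r/3 + 2*N/3 (O(N, r) = ((N + r) + N)/3 = (r + 2*N)/3 = r/3 + 2*N/3)
s(J) = 4*J
n(f, x) = 46 + f + x
n(s(-2), -124)*O(-5, 0) = (46 + 4*(-2) - 124)*((1/3)*0 + (2/3)*(-5)) = (46 - 8 - 124)*(0 - 10/3) = -86*(-10/3) = 860/3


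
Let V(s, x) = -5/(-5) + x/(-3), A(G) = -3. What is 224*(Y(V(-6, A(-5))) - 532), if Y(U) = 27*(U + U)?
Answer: -94976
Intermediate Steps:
V(s, x) = 1 - x/3 (V(s, x) = -5*(-⅕) + x*(-⅓) = 1 - x/3)
Y(U) = 54*U (Y(U) = 27*(2*U) = 54*U)
224*(Y(V(-6, A(-5))) - 532) = 224*(54*(1 - ⅓*(-3)) - 532) = 224*(54*(1 + 1) - 532) = 224*(54*2 - 532) = 224*(108 - 532) = 224*(-424) = -94976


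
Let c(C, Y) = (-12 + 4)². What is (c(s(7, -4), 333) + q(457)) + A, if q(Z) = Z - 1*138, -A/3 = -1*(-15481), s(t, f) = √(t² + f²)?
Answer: -46060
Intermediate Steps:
s(t, f) = √(f² + t²)
c(C, Y) = 64 (c(C, Y) = (-8)² = 64)
A = -46443 (A = -(-3)*(-15481) = -3*15481 = -46443)
q(Z) = -138 + Z (q(Z) = Z - 138 = -138 + Z)
(c(s(7, -4), 333) + q(457)) + A = (64 + (-138 + 457)) - 46443 = (64 + 319) - 46443 = 383 - 46443 = -46060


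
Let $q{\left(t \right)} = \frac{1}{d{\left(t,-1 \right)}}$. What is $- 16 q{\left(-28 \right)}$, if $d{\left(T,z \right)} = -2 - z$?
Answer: $16$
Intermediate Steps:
$q{\left(t \right)} = -1$ ($q{\left(t \right)} = \frac{1}{-2 - -1} = \frac{1}{-2 + 1} = \frac{1}{-1} = -1$)
$- 16 q{\left(-28 \right)} = \left(-16\right) \left(-1\right) = 16$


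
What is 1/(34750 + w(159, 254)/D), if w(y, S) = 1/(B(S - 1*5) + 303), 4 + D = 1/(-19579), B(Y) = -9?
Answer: 3289314/114303658703 ≈ 2.8777e-5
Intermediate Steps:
D = -78317/19579 (D = -4 + 1/(-19579) = -4 - 1/19579 = -78317/19579 ≈ -4.0001)
w(y, S) = 1/294 (w(y, S) = 1/(-9 + 303) = 1/294)
1/(34750 + w(159, 254)/D) = 1/(34750 + 1/(294*(-78317/19579))) = 1/(34750 + (1/294)*(-19579/78317)) = 1/(34750 - 2797/3289314) = 1/(114303658703/3289314) = 3289314/114303658703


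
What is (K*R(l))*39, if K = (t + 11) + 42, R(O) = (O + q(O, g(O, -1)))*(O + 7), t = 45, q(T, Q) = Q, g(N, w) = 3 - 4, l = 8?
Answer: 401310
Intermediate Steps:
g(N, w) = -1
R(O) = (-1 + O)*(7 + O) (R(O) = (O - 1)*(O + 7) = (-1 + O)*(7 + O))
K = 98 (K = (45 + 11) + 42 = 56 + 42 = 98)
(K*R(l))*39 = (98*(-7 + 8² + 6*8))*39 = (98*(-7 + 64 + 48))*39 = (98*105)*39 = 10290*39 = 401310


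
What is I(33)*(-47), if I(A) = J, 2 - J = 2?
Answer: 0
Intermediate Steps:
J = 0 (J = 2 - 1*2 = 2 - 2 = 0)
I(A) = 0
I(33)*(-47) = 0*(-47) = 0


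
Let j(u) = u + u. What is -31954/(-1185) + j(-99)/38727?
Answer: 137471992/5099055 ≈ 26.960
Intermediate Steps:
j(u) = 2*u
-31954/(-1185) + j(-99)/38727 = -31954/(-1185) + (2*(-99))/38727 = -31954*(-1/1185) - 198*1/38727 = 31954/1185 - 22/4303 = 137471992/5099055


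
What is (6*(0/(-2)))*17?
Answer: 0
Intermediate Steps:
(6*(0/(-2)))*17 = (6*(0*(-1/2)))*17 = (6*0)*17 = 0*17 = 0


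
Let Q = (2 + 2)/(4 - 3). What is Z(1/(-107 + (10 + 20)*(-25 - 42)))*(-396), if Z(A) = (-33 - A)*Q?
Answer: 110658240/2117 ≈ 52271.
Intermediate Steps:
Q = 4 (Q = 4/1 = 4*1 = 4)
Z(A) = -132 - 4*A (Z(A) = (-33 - A)*4 = -132 - 4*A)
Z(1/(-107 + (10 + 20)*(-25 - 42)))*(-396) = (-132 - 4/(-107 + (10 + 20)*(-25 - 42)))*(-396) = (-132 - 4/(-107 + 30*(-67)))*(-396) = (-132 - 4/(-107 - 2010))*(-396) = (-132 - 4/(-2117))*(-396) = (-132 - 4*(-1/2117))*(-396) = (-132 + 4/2117)*(-396) = -279440/2117*(-396) = 110658240/2117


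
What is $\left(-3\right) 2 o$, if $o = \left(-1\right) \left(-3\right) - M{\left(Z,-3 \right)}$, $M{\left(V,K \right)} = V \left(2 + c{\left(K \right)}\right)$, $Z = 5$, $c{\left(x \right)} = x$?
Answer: $-48$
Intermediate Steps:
$M{\left(V,K \right)} = V \left(2 + K\right)$
$o = 8$ ($o = \left(-1\right) \left(-3\right) - 5 \left(2 - 3\right) = 3 - 5 \left(-1\right) = 3 - -5 = 3 + 5 = 8$)
$\left(-3\right) 2 o = \left(-3\right) 2 \cdot 8 = \left(-6\right) 8 = -48$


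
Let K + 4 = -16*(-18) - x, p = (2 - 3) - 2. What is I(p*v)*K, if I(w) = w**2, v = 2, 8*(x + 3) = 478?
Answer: 8181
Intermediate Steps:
x = 227/4 (x = -3 + (1/8)*478 = -3 + 239/4 = 227/4 ≈ 56.750)
p = -3 (p = -1 - 2 = -3)
K = 909/4 (K = -4 + (-16*(-18) - 1*227/4) = -4 + (288 - 227/4) = -4 + 925/4 = 909/4 ≈ 227.25)
I(p*v)*K = (-3*2)**2*(909/4) = (-6)**2*(909/4) = 36*(909/4) = 8181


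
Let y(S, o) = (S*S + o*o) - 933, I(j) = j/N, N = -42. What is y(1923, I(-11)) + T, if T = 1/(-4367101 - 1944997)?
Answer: 20582176914691303/5567270436 ≈ 3.6970e+6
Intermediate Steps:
T = -1/6312098 (T = 1/(-6312098) = -1/6312098 ≈ -1.5843e-7)
I(j) = -j/42 (I(j) = j/(-42) = j*(-1/42) = -j/42)
y(S, o) = -933 + S² + o² (y(S, o) = (S² + o²) - 933 = -933 + S² + o²)
y(1923, I(-11)) + T = (-933 + 1923² + (-1/42*(-11))²) - 1/6312098 = (-933 + 3697929 + (11/42)²) - 1/6312098 = (-933 + 3697929 + 121/1764) - 1/6312098 = 6521501065/1764 - 1/6312098 = 20582176914691303/5567270436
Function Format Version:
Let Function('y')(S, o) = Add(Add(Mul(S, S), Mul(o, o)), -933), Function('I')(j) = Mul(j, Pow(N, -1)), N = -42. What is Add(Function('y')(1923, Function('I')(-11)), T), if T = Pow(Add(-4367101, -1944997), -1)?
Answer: Rational(20582176914691303, 5567270436) ≈ 3.6970e+6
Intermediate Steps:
T = Rational(-1, 6312098) (T = Pow(-6312098, -1) = Rational(-1, 6312098) ≈ -1.5843e-7)
Function('I')(j) = Mul(Rational(-1, 42), j) (Function('I')(j) = Mul(j, Pow(-42, -1)) = Mul(j, Rational(-1, 42)) = Mul(Rational(-1, 42), j))
Function('y')(S, o) = Add(-933, Pow(S, 2), Pow(o, 2)) (Function('y')(S, o) = Add(Add(Pow(S, 2), Pow(o, 2)), -933) = Add(-933, Pow(S, 2), Pow(o, 2)))
Add(Function('y')(1923, Function('I')(-11)), T) = Add(Add(-933, Pow(1923, 2), Pow(Mul(Rational(-1, 42), -11), 2)), Rational(-1, 6312098)) = Add(Add(-933, 3697929, Pow(Rational(11, 42), 2)), Rational(-1, 6312098)) = Add(Add(-933, 3697929, Rational(121, 1764)), Rational(-1, 6312098)) = Add(Rational(6521501065, 1764), Rational(-1, 6312098)) = Rational(20582176914691303, 5567270436)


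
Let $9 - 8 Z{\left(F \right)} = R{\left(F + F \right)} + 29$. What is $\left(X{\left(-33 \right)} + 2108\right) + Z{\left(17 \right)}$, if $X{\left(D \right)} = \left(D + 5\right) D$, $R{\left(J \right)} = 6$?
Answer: $\frac{12115}{4} \approx 3028.8$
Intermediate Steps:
$X{\left(D \right)} = D \left(5 + D\right)$ ($X{\left(D \right)} = \left(5 + D\right) D = D \left(5 + D\right)$)
$Z{\left(F \right)} = - \frac{13}{4}$ ($Z{\left(F \right)} = \frac{9}{8} - \frac{6 + 29}{8} = \frac{9}{8} - \frac{35}{8} = - \frac{13}{4}$)
$\left(X{\left(-33 \right)} + 2108\right) + Z{\left(17 \right)} = \left(- 33 \left(5 - 33\right) + 2108\right) - \frac{13}{4} = \left(\left(-33\right) \left(-28\right) + 2108\right) - \frac{13}{4} = \left(924 + 2108\right) - \frac{13}{4} = 3032 - \frac{13}{4} = \frac{12115}{4}$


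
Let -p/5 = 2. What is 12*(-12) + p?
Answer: -154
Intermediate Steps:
p = -10 (p = -5*2 = -10)
12*(-12) + p = 12*(-12) - 10 = -144 - 10 = -154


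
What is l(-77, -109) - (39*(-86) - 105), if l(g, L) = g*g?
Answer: 9388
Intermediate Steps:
l(g, L) = g**2
l(-77, -109) - (39*(-86) - 105) = (-77)**2 - (39*(-86) - 105) = 5929 - (-3354 - 105) = 5929 - 1*(-3459) = 5929 + 3459 = 9388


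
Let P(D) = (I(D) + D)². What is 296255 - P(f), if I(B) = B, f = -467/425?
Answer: 53510187019/180625 ≈ 2.9625e+5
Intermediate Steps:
f = -467/425 (f = -467*1/425 = -467/425 ≈ -1.0988)
P(D) = 4*D² (P(D) = (D + D)² = (2*D)² = 4*D²)
296255 - P(f) = 296255 - 4*(-467/425)² = 296255 - 4*218089/180625 = 296255 - 1*872356/180625 = 296255 - 872356/180625 = 53510187019/180625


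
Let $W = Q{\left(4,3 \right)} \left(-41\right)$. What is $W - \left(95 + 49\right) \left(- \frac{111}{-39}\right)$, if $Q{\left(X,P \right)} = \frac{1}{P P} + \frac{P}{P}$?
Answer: $- \frac{53282}{117} \approx -455.4$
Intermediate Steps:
$Q{\left(X,P \right)} = 1 + \frac{1}{P^{2}}$ ($Q{\left(X,P \right)} = \frac{1}{P^{2}} + 1 = 1 + \frac{1}{P^{2}}$)
$W = - \frac{410}{9}$ ($W = \left(1 + \frac{1}{9}\right) \left(-41\right) = \frac{10}{9} \left(-41\right) = - \frac{410}{9} \approx -45.556$)
$W - \left(95 + 49\right) \left(- \frac{111}{-39}\right) = - \frac{410}{9} - \left(95 + 49\right) \left(- \frac{111}{-39}\right) = - \frac{410}{9} - 144 \left(\left(-111\right) \left(- \frac{1}{39}\right)\right) = - \frac{410}{9} - 144 \cdot \frac{37}{13} = - \frac{410}{9} - \frac{5328}{13} = - \frac{53282}{117}$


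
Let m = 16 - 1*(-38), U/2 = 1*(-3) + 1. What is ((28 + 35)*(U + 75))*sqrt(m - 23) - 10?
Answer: -10 + 4473*sqrt(31) ≈ 24895.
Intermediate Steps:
U = -4 (U = 2*(1*(-3) + 1) = 2*(-3 + 1) = 2*(-2) = -4)
m = 54 (m = 16 + 38 = 54)
((28 + 35)*(U + 75))*sqrt(m - 23) - 10 = ((28 + 35)*(-4 + 75))*sqrt(54 - 23) - 10 = (63*71)*sqrt(31) - 10 = 4473*sqrt(31) - 10 = -10 + 4473*sqrt(31)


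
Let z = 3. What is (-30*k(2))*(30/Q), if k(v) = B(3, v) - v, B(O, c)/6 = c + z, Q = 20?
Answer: -1260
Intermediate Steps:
B(O, c) = 18 + 6*c (B(O, c) = 6*(c + 3) = 6*(3 + c) = 18 + 6*c)
k(v) = 18 + 5*v (k(v) = (18 + 6*v) - v = 18 + 5*v)
(-30*k(2))*(30/Q) = (-30*(18 + 5*2))*(30/20) = (-30*(18 + 10))*(30*(1/20)) = -30*28*(3/2) = -840*3/2 = -1260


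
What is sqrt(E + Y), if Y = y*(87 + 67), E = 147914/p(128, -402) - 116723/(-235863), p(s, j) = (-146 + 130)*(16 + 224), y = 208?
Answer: sqrt(1265684058578762410)/6289680 ≈ 178.87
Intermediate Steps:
p(s, j) = -3840 (p(s, j) = -16*240 = -3840)
E = -5739870577/150952320 (E = 147914/(-3840) - 116723/(-235863) = 147914*(-1/3840) - 116723*(-1/235863) = -73957/1920 + 116723/235863 = -5739870577/150952320 ≈ -38.024)
Y = 32032 (Y = 208*(87 + 67) = 208*154 = 32032)
sqrt(E + Y) = sqrt(-5739870577/150952320 + 32032) = sqrt(4829564843663/150952320) = sqrt(1265684058578762410)/6289680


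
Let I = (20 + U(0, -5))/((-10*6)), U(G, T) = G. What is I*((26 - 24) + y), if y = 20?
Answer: -22/3 ≈ -7.3333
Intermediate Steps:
I = -⅓ (I = (20 + 0)/((-10*6)) = 20/(-60) = 20*(-1/60) = -⅓ ≈ -0.33333)
I*((26 - 24) + y) = -((26 - 24) + 20)/3 = -(2 + 20)/3 = -⅓*22 = -22/3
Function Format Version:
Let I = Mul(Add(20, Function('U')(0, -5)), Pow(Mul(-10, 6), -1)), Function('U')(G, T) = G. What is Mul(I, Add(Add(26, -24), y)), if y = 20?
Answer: Rational(-22, 3) ≈ -7.3333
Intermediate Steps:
I = Rational(-1, 3) (I = Mul(Add(20, 0), Pow(Mul(-10, 6), -1)) = Mul(20, Pow(-60, -1)) = Mul(20, Rational(-1, 60)) = Rational(-1, 3) ≈ -0.33333)
Mul(I, Add(Add(26, -24), y)) = Mul(Rational(-1, 3), Add(Add(26, -24), 20)) = Mul(Rational(-1, 3), Add(2, 20)) = Mul(Rational(-1, 3), 22) = Rational(-22, 3)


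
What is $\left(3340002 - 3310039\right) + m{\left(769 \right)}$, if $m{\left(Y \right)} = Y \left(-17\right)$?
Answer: $16890$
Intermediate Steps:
$m{\left(Y \right)} = - 17 Y$
$\left(3340002 - 3310039\right) + m{\left(769 \right)} = \left(3340002 - 3310039\right) - 13073 = 29963 - 13073 = 16890$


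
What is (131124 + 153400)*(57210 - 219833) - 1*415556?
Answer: -46270562008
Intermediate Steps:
(131124 + 153400)*(57210 - 219833) - 1*415556 = 284524*(-162623) - 415556 = -46270146452 - 415556 = -46270562008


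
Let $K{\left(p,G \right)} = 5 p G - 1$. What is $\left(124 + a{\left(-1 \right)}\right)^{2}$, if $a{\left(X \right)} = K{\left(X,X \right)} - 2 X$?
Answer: $16900$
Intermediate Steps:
$K{\left(p,G \right)} = -1 + 5 G p$ ($K{\left(p,G \right)} = 5 G p - 1 = -1 + 5 G p$)
$a{\left(X \right)} = -1 - 2 X + 5 X^{2}$ ($a{\left(X \right)} = \left(-1 + 5 X X\right) - 2 X = \left(-1 + 5 X^{2}\right) - 2 X = -1 - 2 X + 5 X^{2}$)
$\left(124 + a{\left(-1 \right)}\right)^{2} = \left(124 - \left(-1 - 5\right)\right)^{2} = \left(124 + \left(-1 + 2 + 5 \cdot 1\right)\right)^{2} = \left(124 + \left(-1 + 2 + 5\right)\right)^{2} = \left(124 + 6\right)^{2} = 130^{2} = 16900$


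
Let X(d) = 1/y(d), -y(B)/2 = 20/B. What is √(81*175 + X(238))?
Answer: √1416905/10 ≈ 119.03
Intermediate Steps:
y(B) = -40/B
X(d) = -d/40 (X(d) = 1/(-40/d) = -d/40)
√(81*175 + X(238)) = √(81*175 - 1/40*238) = √(14175 - 119/20) = √(283381/20) = √1416905/10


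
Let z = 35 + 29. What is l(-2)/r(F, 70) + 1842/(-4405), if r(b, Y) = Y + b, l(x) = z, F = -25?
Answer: 39806/39645 ≈ 1.0041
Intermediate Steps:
z = 64
l(x) = 64
l(-2)/r(F, 70) + 1842/(-4405) = 64/(70 - 25) + 1842/(-4405) = 64/45 + 1842*(-1/4405) = 64*(1/45) - 1842/4405 = 64/45 - 1842/4405 = 39806/39645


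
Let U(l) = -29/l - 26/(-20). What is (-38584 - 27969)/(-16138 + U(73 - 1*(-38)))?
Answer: 73873830/17912027 ≈ 4.1243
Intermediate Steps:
U(l) = 13/10 - 29/l (U(l) = -29/l - 26*(-1/20) = -29/l + 13/10 = 13/10 - 29/l)
(-38584 - 27969)/(-16138 + U(73 - 1*(-38))) = (-38584 - 27969)/(-16138 + (13/10 - 29/(73 - 1*(-38)))) = -66553/(-16138 + (13/10 - 29/(73 + 38))) = -66553/(-16138 + (13/10 - 29/111)) = -66553/(-16138 + 1153/1110) = -66553/(-17912027/1110) = -66553*(-1110/17912027) = 73873830/17912027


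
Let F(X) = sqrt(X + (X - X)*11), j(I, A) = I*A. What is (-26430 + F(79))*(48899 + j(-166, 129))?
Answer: -726428550 + 27485*sqrt(79) ≈ -7.2618e+8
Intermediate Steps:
j(I, A) = A*I
F(X) = sqrt(X) (F(X) = sqrt(X + 0*11) = sqrt(X + 0) = sqrt(X))
(-26430 + F(79))*(48899 + j(-166, 129)) = (-26430 + sqrt(79))*(48899 + 129*(-166)) = (-26430 + sqrt(79))*(48899 - 21414) = (-26430 + sqrt(79))*27485 = -726428550 + 27485*sqrt(79)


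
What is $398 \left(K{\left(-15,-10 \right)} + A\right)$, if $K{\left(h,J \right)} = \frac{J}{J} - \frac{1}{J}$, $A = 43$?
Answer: $\frac{87759}{5} \approx 17552.0$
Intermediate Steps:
$K{\left(h,J \right)} = 1 - \frac{1}{J}$
$398 \left(K{\left(-15,-10 \right)} + A\right) = 398 \left(\frac{-1 - 10}{-10} + 43\right) = 398 \left(\left(- \frac{1}{10}\right) \left(-11\right) + 43\right) = 398 \left(\frac{11}{10} + 43\right) = 398 \cdot \frac{441}{10} = \frac{87759}{5}$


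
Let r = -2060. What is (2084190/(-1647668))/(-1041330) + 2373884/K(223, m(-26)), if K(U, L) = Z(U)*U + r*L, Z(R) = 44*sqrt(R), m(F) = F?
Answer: -454482153977378764309/66488539735175061636 + 1455784363*sqrt(223)/1162545507 ≈ 11.864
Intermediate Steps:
K(U, L) = -2060*L + 44*U**(3/2) (K(U, L) = (44*sqrt(U))*U - 2060*L = 44*U**(3/2) - 2060*L = -2060*L + 44*U**(3/2))
(2084190/(-1647668))/(-1041330) + 2373884/K(223, m(-26)) = (2084190/(-1647668))/(-1041330) + 2373884/(-2060*(-26) + 44*223**(3/2)) = (2084190*(-1/1647668))*(-1/1041330) + 2373884/(53560 + 44*(223*sqrt(223))) = -1042095/823834*(-1/1041330) + 2373884/(53560 + 9812*sqrt(223)) = 69473/57192203948 + 2373884/(53560 + 9812*sqrt(223))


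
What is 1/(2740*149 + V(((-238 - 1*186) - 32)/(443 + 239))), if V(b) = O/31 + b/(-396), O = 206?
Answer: 11253/4594224577 ≈ 2.4494e-6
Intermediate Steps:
V(b) = 206/31 - b/396 (V(b) = 206/31 + b/(-396) = 206*(1/31) + b*(-1/396) = 206/31 - b/396)
1/(2740*149 + V(((-238 - 1*186) - 32)/(443 + 239))) = 1/(2740*149 + (206/31 - ((-238 - 1*186) - 32)/(396*(443 + 239)))) = 1/(408260 + (206/31 - ((-238 - 186) - 32)/(396*682))) = 1/(408260 + (206/31 - (-424 - 32)/(396*682))) = 1/(408260 + (206/31 - (-38)/(33*682))) = 1/(408260 + (206/31 - 1/396*(-228/341))) = 1/(408260 + (206/31 + 19/11253)) = 1/(408260 + 74797/11253) = 1/(4594224577/11253) = 11253/4594224577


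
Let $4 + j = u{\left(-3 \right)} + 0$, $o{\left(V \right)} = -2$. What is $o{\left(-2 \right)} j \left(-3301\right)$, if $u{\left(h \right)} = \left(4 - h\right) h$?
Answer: $-165050$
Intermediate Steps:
$u{\left(h \right)} = h \left(4 - h\right)$
$j = -25$ ($j = -4 + \left(- 3 \left(4 - -3\right) + 0\right) = -4 + \left(- 3 \left(4 + 3\right) + 0\right) = -4 + \left(\left(-3\right) 7 + 0\right) = -4 + \left(-21 + 0\right) = -4 - 21 = -25$)
$o{\left(-2 \right)} j \left(-3301\right) = \left(-2\right) \left(-25\right) \left(-3301\right) = 50 \left(-3301\right) = -165050$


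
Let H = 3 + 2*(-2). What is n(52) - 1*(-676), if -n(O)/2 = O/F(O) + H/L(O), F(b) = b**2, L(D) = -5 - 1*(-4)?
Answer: 17523/26 ≈ 673.96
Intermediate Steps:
H = -1 (H = 3 - 4 = -1)
L(D) = -1 (L(D) = -5 + 4 = -1)
n(O) = -2 - 2/O (n(O) = -2*(O/(O**2) - 1/(-1)) = -2*(O/O**2 - 1*(-1)) = -2*(1/O + 1) = -2*(1 + 1/O) = -2 - 2/O)
n(52) - 1*(-676) = (-2 - 2/52) - 1*(-676) = (-2 - 2*1/52) + 676 = (-2 - 1/26) + 676 = -53/26 + 676 = 17523/26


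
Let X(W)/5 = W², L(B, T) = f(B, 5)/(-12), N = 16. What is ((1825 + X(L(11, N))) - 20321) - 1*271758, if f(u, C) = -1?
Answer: -41796571/144 ≈ -2.9025e+5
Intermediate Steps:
L(B, T) = 1/12 (L(B, T) = -1/(-12) = -1*(-1/12) = 1/12)
X(W) = 5*W²
((1825 + X(L(11, N))) - 20321) - 1*271758 = ((1825 + 5*(1/12)²) - 20321) - 1*271758 = ((1825 + 5*(1/144)) - 20321) - 271758 = ((1825 + 5/144) - 20321) - 271758 = (262805/144 - 20321) - 271758 = -2663419/144 - 271758 = -41796571/144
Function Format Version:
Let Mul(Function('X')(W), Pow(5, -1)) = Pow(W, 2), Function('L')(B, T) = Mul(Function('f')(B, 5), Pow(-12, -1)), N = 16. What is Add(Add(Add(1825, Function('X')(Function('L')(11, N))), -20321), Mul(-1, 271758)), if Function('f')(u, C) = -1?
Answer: Rational(-41796571, 144) ≈ -2.9025e+5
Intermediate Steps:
Function('L')(B, T) = Rational(1, 12) (Function('L')(B, T) = Mul(-1, Pow(-12, -1)) = Mul(-1, Rational(-1, 12)) = Rational(1, 12))
Function('X')(W) = Mul(5, Pow(W, 2))
Add(Add(Add(1825, Function('X')(Function('L')(11, N))), -20321), Mul(-1, 271758)) = Add(Add(Add(1825, Mul(5, Pow(Rational(1, 12), 2))), -20321), Mul(-1, 271758)) = Add(Add(Add(1825, Mul(5, Rational(1, 144))), -20321), -271758) = Add(Add(Add(1825, Rational(5, 144)), -20321), -271758) = Add(Add(Rational(262805, 144), -20321), -271758) = Add(Rational(-2663419, 144), -271758) = Rational(-41796571, 144)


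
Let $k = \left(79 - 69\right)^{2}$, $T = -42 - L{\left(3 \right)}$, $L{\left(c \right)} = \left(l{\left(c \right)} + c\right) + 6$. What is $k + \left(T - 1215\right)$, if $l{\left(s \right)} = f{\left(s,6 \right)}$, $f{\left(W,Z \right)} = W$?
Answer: $-1169$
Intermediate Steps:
$l{\left(s \right)} = s$
$L{\left(c \right)} = 6 + 2 c$ ($L{\left(c \right)} = \left(c + c\right) + 6 = 2 c + 6 = 6 + 2 c$)
$T = -54$ ($T = -42 - \left(6 + 2 \cdot 3\right) = -42 - \left(6 + 6\right) = -42 - 12 = -54$)
$k = 100$ ($k = 10^{2} = 100$)
$k + \left(T - 1215\right) = 100 - 1269 = -1169$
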